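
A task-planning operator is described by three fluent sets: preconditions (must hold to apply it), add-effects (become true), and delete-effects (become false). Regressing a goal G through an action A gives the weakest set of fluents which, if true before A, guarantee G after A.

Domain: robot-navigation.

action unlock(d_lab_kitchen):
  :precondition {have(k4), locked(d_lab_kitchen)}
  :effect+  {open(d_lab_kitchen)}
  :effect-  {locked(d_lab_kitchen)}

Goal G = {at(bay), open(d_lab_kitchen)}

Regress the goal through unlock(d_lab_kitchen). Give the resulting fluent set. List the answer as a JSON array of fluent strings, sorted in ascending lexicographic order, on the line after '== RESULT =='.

Compute (G \ add) ∪ pre:
  G ∩ del = {}  (empty — regression defined)
  G \ add = {at(bay), open(d_lab_kitchen)} \ {open(d_lab_kitchen)} = {at(bay)}
  ∪ pre   = {at(bay)} ∪ {have(k4), locked(d_lab_kitchen)}
          = {at(bay), have(k4), locked(d_lab_kitchen)}

== RESULT ==
["at(bay)", "have(k4)", "locked(d_lab_kitchen)"]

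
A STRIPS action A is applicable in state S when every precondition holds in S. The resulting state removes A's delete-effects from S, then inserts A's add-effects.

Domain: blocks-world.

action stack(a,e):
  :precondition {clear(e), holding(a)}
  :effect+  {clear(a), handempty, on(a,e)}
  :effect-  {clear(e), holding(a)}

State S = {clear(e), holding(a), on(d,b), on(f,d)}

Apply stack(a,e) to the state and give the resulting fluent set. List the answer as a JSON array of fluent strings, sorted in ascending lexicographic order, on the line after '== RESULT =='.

Progress:
  pre ⊆ S: {clear(e), holding(a)} ⊆ S  — applicable
  S \ del = {on(d,b), on(f,d)}
  ∪ add   = {clear(a), handempty, on(a,e), on(d,b), on(f,d)}

== RESULT ==
["clear(a)", "handempty", "on(a,e)", "on(d,b)", "on(f,d)"]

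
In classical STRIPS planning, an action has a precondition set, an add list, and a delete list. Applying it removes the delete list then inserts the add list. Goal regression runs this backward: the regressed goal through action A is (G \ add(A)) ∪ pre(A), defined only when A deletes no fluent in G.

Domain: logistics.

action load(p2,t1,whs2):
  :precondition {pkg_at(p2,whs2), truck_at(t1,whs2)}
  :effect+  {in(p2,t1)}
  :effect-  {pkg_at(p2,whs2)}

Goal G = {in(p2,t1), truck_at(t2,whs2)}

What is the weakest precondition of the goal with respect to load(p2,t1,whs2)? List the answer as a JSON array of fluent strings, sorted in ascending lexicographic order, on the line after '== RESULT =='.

Regress:
  G ∩ del = {}  (empty — regression defined)
  G \ add = {in(p2,t1), truck_at(t2,whs2)} \ {in(p2,t1)} = {truck_at(t2,whs2)}
  ∪ pre   = {truck_at(t2,whs2)} ∪ {pkg_at(p2,whs2), truck_at(t1,whs2)}
          = {pkg_at(p2,whs2), truck_at(t1,whs2), truck_at(t2,whs2)}

== RESULT ==
["pkg_at(p2,whs2)", "truck_at(t1,whs2)", "truck_at(t2,whs2)"]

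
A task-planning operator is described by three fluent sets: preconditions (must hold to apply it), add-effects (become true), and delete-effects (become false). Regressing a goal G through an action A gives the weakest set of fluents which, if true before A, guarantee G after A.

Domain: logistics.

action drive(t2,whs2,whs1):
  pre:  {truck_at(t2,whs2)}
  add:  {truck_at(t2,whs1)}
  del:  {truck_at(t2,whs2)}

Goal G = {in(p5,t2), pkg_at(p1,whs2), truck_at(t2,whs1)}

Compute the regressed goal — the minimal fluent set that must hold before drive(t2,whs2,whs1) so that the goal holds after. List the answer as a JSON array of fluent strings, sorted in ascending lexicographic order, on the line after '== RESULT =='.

Regress:
  G ∩ del = {}  (empty — regression defined)
  G \ add = {in(p5,t2), pkg_at(p1,whs2), truck_at(t2,whs1)} \ {truck_at(t2,whs1)} = {in(p5,t2), pkg_at(p1,whs2)}
  ∪ pre   = {in(p5,t2), pkg_at(p1,whs2)} ∪ {truck_at(t2,whs2)}
          = {in(p5,t2), pkg_at(p1,whs2), truck_at(t2,whs2)}

== RESULT ==
["in(p5,t2)", "pkg_at(p1,whs2)", "truck_at(t2,whs2)"]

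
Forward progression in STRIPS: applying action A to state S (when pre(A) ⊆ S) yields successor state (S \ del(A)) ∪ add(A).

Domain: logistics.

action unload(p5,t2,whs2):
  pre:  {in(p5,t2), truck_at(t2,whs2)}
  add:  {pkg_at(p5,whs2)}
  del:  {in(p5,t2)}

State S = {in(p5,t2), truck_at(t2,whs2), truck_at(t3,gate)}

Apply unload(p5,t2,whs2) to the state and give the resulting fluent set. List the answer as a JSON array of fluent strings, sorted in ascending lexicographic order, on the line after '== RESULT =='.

Progress:
  pre ⊆ S: {in(p5,t2), truck_at(t2,whs2)} ⊆ S  — applicable
  S \ del = {truck_at(t2,whs2), truck_at(t3,gate)}
  ∪ add   = {pkg_at(p5,whs2), truck_at(t2,whs2), truck_at(t3,gate)}

== RESULT ==
["pkg_at(p5,whs2)", "truck_at(t2,whs2)", "truck_at(t3,gate)"]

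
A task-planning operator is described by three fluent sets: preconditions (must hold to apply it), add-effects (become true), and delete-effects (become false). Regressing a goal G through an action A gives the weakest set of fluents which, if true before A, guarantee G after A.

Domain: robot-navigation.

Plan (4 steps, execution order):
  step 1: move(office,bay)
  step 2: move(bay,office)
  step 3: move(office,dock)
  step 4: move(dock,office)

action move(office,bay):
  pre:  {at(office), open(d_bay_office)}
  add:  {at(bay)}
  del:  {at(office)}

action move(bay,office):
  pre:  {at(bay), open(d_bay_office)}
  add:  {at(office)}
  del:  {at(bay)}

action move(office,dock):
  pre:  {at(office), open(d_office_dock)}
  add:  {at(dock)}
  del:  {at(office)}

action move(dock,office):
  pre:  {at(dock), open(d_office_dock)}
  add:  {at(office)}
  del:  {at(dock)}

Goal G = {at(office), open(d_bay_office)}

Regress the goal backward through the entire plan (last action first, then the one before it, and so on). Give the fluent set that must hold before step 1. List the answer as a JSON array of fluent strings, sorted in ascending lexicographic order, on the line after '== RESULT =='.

Work backward from the goal:
  through step 4 (move(dock,office)): drop {at(office)}, keep {open(d_bay_office)}, require {at(dock), open(d_office_dock)}
    → {at(dock), open(d_bay_office), open(d_office_dock)}
  through step 3 (move(office,dock)): drop {at(dock)}, keep {open(d_bay_office), open(d_office_dock)}, require {at(office), open(d_office_dock)}
    → {at(office), open(d_bay_office), open(d_office_dock)}
  through step 2 (move(bay,office)): drop {at(office)}, keep {open(d_bay_office), open(d_office_dock)}, require {at(bay), open(d_bay_office)}
    → {at(bay), open(d_bay_office), open(d_office_dock)}
  through step 1 (move(office,bay)): drop {at(bay)}, keep {open(d_bay_office), open(d_office_dock)}, require {at(office), open(d_bay_office)}
    → {at(office), open(d_bay_office), open(d_office_dock)}

== RESULT ==
["at(office)", "open(d_bay_office)", "open(d_office_dock)"]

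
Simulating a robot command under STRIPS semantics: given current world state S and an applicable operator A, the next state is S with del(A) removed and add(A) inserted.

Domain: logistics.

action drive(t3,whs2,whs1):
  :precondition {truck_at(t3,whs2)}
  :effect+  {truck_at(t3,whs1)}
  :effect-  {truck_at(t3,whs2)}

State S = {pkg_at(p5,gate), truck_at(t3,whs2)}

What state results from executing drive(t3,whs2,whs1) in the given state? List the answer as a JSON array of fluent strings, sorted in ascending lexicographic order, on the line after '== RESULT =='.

Progress:
  pre ⊆ S: {truck_at(t3,whs2)} ⊆ S  — applicable
  S \ del = {pkg_at(p5,gate)}
  ∪ add   = {pkg_at(p5,gate), truck_at(t3,whs1)}

== RESULT ==
["pkg_at(p5,gate)", "truck_at(t3,whs1)"]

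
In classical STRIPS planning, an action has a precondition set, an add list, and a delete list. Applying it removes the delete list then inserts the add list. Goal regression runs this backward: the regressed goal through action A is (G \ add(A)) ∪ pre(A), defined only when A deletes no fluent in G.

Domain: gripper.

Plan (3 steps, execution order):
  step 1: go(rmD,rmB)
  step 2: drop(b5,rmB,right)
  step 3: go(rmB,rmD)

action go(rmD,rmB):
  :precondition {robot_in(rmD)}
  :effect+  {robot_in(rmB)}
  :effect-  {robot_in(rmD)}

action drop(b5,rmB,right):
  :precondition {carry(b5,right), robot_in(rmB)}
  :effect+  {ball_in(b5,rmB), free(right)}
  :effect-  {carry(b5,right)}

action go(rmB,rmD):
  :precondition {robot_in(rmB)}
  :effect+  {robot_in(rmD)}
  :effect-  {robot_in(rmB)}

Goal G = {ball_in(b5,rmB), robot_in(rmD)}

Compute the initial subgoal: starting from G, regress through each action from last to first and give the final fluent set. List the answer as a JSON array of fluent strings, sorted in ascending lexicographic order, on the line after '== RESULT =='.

Work backward from the goal:
  through step 3 (go(rmB,rmD)): drop {robot_in(rmD)}, keep {ball_in(b5,rmB)}, require {robot_in(rmB)}
    → {ball_in(b5,rmB), robot_in(rmB)}
  through step 2 (drop(b5,rmB,right)): drop {ball_in(b5,rmB)}, keep {robot_in(rmB)}, require {carry(b5,right), robot_in(rmB)}
    → {carry(b5,right), robot_in(rmB)}
  through step 1 (go(rmD,rmB)): drop {robot_in(rmB)}, keep {carry(b5,right)}, require {robot_in(rmD)}
    → {carry(b5,right), robot_in(rmD)}

== RESULT ==
["carry(b5,right)", "robot_in(rmD)"]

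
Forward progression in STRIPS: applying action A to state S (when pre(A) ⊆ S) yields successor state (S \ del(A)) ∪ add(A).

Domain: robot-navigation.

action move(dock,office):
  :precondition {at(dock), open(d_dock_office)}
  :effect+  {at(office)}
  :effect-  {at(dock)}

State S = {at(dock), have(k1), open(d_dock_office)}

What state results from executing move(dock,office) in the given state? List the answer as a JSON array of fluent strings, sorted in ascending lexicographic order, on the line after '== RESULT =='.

Compute (S \ del) ∪ add:
  pre ⊆ S: {at(dock), open(d_dock_office)} ⊆ S  — applicable
  S \ del = {have(k1), open(d_dock_office)}
  ∪ add   = {at(office), have(k1), open(d_dock_office)}

== RESULT ==
["at(office)", "have(k1)", "open(d_dock_office)"]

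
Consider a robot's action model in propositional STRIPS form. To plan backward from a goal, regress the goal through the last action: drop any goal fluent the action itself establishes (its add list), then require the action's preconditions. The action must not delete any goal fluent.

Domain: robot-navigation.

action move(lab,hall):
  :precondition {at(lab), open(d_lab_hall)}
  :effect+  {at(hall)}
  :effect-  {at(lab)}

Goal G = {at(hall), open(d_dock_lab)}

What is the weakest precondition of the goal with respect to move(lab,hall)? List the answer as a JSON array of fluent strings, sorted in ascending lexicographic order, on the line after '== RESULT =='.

Compute (G \ add) ∪ pre:
  G ∩ del = {}  (empty — regression defined)
  G \ add = {at(hall), open(d_dock_lab)} \ {at(hall)} = {open(d_dock_lab)}
  ∪ pre   = {open(d_dock_lab)} ∪ {at(lab), open(d_lab_hall)}
          = {at(lab), open(d_dock_lab), open(d_lab_hall)}

== RESULT ==
["at(lab)", "open(d_dock_lab)", "open(d_lab_hall)"]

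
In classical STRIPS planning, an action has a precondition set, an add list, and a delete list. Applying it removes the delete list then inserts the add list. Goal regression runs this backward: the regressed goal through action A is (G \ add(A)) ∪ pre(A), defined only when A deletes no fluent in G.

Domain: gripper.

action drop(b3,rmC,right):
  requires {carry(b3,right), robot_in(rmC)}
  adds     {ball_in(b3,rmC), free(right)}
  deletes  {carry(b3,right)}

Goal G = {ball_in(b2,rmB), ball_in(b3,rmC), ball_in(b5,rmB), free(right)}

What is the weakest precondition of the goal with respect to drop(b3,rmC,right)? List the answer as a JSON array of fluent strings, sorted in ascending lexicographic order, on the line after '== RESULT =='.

Compute (G \ add) ∪ pre:
  G ∩ del = {}  (empty — regression defined)
  G \ add = {ball_in(b2,rmB), ball_in(b3,rmC), ball_in(b5,rmB), free(right)} \ {ball_in(b3,rmC), free(right)} = {ball_in(b2,rmB), ball_in(b5,rmB)}
  ∪ pre   = {ball_in(b2,rmB), ball_in(b5,rmB)} ∪ {carry(b3,right), robot_in(rmC)}
          = {ball_in(b2,rmB), ball_in(b5,rmB), carry(b3,right), robot_in(rmC)}

== RESULT ==
["ball_in(b2,rmB)", "ball_in(b5,rmB)", "carry(b3,right)", "robot_in(rmC)"]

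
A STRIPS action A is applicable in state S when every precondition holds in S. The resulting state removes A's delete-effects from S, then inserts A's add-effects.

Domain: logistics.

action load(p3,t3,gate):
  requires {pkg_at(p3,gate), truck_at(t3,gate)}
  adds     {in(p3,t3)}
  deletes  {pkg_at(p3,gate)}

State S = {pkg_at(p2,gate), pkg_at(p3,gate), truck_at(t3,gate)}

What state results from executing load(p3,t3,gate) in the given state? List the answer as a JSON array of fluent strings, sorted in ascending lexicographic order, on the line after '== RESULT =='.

Progress:
  pre ⊆ S: {pkg_at(p3,gate), truck_at(t3,gate)} ⊆ S  — applicable
  S \ del = {pkg_at(p2,gate), truck_at(t3,gate)}
  ∪ add   = {in(p3,t3), pkg_at(p2,gate), truck_at(t3,gate)}

== RESULT ==
["in(p3,t3)", "pkg_at(p2,gate)", "truck_at(t3,gate)"]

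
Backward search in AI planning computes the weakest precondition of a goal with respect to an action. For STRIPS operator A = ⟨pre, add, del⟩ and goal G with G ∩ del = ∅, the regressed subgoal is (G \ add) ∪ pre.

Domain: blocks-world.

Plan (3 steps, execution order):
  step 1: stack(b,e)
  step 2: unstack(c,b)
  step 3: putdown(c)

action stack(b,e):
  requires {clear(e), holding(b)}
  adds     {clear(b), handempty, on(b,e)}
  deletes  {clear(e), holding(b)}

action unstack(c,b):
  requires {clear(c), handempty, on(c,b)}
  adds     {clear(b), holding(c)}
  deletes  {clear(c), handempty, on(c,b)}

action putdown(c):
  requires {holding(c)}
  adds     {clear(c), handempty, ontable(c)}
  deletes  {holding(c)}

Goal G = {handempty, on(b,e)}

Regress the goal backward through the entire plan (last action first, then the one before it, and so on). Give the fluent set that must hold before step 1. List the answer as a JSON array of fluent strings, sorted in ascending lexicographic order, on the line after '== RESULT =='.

Work backward from the goal:
  through step 3 (putdown(c)): drop {handempty}, keep {on(b,e)}, require {holding(c)}
    → {holding(c), on(b,e)}
  through step 2 (unstack(c,b)): drop {holding(c)}, keep {on(b,e)}, require {clear(c), handempty, on(c,b)}
    → {clear(c), handempty, on(b,e), on(c,b)}
  through step 1 (stack(b,e)): drop {handempty, on(b,e)}, keep {clear(c), on(c,b)}, require {clear(e), holding(b)}
    → {clear(c), clear(e), holding(b), on(c,b)}

== RESULT ==
["clear(c)", "clear(e)", "holding(b)", "on(c,b)"]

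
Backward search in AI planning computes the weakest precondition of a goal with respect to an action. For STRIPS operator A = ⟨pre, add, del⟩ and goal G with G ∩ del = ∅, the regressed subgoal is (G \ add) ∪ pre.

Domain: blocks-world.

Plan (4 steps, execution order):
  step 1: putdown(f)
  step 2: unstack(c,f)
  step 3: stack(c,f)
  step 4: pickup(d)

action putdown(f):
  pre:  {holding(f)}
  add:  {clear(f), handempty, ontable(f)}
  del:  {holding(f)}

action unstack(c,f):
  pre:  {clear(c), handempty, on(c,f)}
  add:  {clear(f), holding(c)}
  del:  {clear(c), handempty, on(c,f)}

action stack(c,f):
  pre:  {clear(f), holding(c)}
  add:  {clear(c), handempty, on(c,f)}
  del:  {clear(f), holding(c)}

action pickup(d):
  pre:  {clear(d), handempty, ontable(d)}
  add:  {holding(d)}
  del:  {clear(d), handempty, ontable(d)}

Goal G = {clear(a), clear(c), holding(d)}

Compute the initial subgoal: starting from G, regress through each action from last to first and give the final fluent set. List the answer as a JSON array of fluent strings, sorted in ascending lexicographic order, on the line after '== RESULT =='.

Work backward from the goal:
  through step 4 (pickup(d)): drop {holding(d)}, keep {clear(a), clear(c)}, require {clear(d), handempty, ontable(d)}
    → {clear(a), clear(c), clear(d), handempty, ontable(d)}
  through step 3 (stack(c,f)): drop {clear(c), handempty}, keep {clear(a), clear(d), ontable(d)}, require {clear(f), holding(c)}
    → {clear(a), clear(d), clear(f), holding(c), ontable(d)}
  through step 2 (unstack(c,f)): drop {clear(f), holding(c)}, keep {clear(a), clear(d), ontable(d)}, require {clear(c), handempty, on(c,f)}
    → {clear(a), clear(c), clear(d), handempty, on(c,f), ontable(d)}
  through step 1 (putdown(f)): drop {handempty}, keep {clear(a), clear(c), clear(d), on(c,f), ontable(d)}, require {holding(f)}
    → {clear(a), clear(c), clear(d), holding(f), on(c,f), ontable(d)}

== RESULT ==
["clear(a)", "clear(c)", "clear(d)", "holding(f)", "on(c,f)", "ontable(d)"]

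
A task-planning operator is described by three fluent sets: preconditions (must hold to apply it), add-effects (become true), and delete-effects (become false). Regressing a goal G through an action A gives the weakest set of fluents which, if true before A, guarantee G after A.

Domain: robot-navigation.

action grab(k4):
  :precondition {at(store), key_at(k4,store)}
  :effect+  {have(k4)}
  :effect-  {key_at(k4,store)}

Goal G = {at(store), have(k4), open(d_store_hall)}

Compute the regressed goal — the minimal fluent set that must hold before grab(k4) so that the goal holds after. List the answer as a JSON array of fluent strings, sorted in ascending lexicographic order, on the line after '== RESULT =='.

Regress:
  G ∩ del = {}  (empty — regression defined)
  G \ add = {at(store), have(k4), open(d_store_hall)} \ {have(k4)} = {at(store), open(d_store_hall)}
  ∪ pre   = {at(store), open(d_store_hall)} ∪ {at(store), key_at(k4,store)}
          = {at(store), key_at(k4,store), open(d_store_hall)}

== RESULT ==
["at(store)", "key_at(k4,store)", "open(d_store_hall)"]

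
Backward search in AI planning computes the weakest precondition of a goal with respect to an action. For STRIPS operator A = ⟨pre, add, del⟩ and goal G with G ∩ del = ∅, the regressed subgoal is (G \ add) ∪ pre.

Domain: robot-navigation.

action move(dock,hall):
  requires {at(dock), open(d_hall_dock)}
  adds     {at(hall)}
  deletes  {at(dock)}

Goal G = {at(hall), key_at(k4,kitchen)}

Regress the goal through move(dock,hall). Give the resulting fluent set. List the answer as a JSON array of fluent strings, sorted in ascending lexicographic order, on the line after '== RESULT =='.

Regress:
  G ∩ del = {}  (empty — regression defined)
  G \ add = {at(hall), key_at(k4,kitchen)} \ {at(hall)} = {key_at(k4,kitchen)}
  ∪ pre   = {key_at(k4,kitchen)} ∪ {at(dock), open(d_hall_dock)}
          = {at(dock), key_at(k4,kitchen), open(d_hall_dock)}

== RESULT ==
["at(dock)", "key_at(k4,kitchen)", "open(d_hall_dock)"]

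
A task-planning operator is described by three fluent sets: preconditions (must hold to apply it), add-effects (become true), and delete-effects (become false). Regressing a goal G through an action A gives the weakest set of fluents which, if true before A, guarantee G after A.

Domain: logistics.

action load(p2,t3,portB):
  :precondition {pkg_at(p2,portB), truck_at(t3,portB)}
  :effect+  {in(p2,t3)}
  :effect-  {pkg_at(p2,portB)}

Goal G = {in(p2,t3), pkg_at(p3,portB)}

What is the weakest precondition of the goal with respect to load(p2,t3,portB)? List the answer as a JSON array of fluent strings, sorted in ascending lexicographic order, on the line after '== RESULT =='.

Regress:
  G ∩ del = {}  (empty — regression defined)
  G \ add = {in(p2,t3), pkg_at(p3,portB)} \ {in(p2,t3)} = {pkg_at(p3,portB)}
  ∪ pre   = {pkg_at(p3,portB)} ∪ {pkg_at(p2,portB), truck_at(t3,portB)}
          = {pkg_at(p2,portB), pkg_at(p3,portB), truck_at(t3,portB)}

== RESULT ==
["pkg_at(p2,portB)", "pkg_at(p3,portB)", "truck_at(t3,portB)"]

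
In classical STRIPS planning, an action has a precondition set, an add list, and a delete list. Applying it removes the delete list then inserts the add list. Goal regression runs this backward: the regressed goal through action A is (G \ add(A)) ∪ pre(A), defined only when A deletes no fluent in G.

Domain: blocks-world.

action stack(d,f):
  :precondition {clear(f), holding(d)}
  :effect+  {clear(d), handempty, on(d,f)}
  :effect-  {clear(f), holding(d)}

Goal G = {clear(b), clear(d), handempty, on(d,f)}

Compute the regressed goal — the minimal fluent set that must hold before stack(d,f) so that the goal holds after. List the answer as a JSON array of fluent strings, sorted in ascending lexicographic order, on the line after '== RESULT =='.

Compute (G \ add) ∪ pre:
  G ∩ del = {}  (empty — regression defined)
  G \ add = {clear(b), clear(d), handempty, on(d,f)} \ {clear(d), handempty, on(d,f)} = {clear(b)}
  ∪ pre   = {clear(b)} ∪ {clear(f), holding(d)}
          = {clear(b), clear(f), holding(d)}

== RESULT ==
["clear(b)", "clear(f)", "holding(d)"]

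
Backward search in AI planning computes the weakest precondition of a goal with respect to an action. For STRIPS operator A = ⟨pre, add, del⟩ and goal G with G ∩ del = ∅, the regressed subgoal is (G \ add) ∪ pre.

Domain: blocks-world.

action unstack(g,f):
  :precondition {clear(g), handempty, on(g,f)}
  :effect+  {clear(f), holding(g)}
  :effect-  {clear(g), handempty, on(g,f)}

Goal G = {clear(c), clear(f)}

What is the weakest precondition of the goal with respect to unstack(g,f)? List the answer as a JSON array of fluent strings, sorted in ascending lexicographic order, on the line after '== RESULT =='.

Compute (G \ add) ∪ pre:
  G ∩ del = {}  (empty — regression defined)
  G \ add = {clear(c), clear(f)} \ {clear(f), holding(g)} = {clear(c)}
  ∪ pre   = {clear(c)} ∪ {clear(g), handempty, on(g,f)}
          = {clear(c), clear(g), handempty, on(g,f)}

== RESULT ==
["clear(c)", "clear(g)", "handempty", "on(g,f)"]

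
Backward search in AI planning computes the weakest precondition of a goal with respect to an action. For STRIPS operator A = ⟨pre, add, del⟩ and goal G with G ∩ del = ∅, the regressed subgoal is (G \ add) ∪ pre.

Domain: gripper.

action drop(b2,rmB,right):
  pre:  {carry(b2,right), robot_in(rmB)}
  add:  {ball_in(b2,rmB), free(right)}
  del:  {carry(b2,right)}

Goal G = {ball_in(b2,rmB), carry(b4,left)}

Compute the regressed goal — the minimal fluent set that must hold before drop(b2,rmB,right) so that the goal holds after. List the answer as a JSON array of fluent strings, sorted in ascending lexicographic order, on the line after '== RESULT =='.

Compute (G \ add) ∪ pre:
  G ∩ del = {}  (empty — regression defined)
  G \ add = {ball_in(b2,rmB), carry(b4,left)} \ {ball_in(b2,rmB), free(right)} = {carry(b4,left)}
  ∪ pre   = {carry(b4,left)} ∪ {carry(b2,right), robot_in(rmB)}
          = {carry(b2,right), carry(b4,left), robot_in(rmB)}

== RESULT ==
["carry(b2,right)", "carry(b4,left)", "robot_in(rmB)"]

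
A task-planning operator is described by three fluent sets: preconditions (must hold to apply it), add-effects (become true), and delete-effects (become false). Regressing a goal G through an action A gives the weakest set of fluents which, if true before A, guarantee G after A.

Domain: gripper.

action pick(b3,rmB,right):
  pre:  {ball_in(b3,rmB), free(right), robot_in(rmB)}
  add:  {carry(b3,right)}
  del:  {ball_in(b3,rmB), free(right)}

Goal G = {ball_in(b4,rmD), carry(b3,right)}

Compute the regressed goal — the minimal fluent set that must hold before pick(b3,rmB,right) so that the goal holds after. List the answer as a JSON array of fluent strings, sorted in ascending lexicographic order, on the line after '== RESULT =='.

Compute (G \ add) ∪ pre:
  G ∩ del = {}  (empty — regression defined)
  G \ add = {ball_in(b4,rmD), carry(b3,right)} \ {carry(b3,right)} = {ball_in(b4,rmD)}
  ∪ pre   = {ball_in(b4,rmD)} ∪ {ball_in(b3,rmB), free(right), robot_in(rmB)}
          = {ball_in(b3,rmB), ball_in(b4,rmD), free(right), robot_in(rmB)}

== RESULT ==
["ball_in(b3,rmB)", "ball_in(b4,rmD)", "free(right)", "robot_in(rmB)"]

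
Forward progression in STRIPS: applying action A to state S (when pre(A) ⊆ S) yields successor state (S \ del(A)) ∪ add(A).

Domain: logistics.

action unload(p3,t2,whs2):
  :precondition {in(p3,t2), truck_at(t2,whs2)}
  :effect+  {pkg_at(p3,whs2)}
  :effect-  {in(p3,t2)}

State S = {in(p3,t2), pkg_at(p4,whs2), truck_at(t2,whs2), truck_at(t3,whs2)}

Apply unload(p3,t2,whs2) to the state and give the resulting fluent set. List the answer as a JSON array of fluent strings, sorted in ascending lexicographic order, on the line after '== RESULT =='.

Compute (S \ del) ∪ add:
  pre ⊆ S: {in(p3,t2), truck_at(t2,whs2)} ⊆ S  — applicable
  S \ del = {pkg_at(p4,whs2), truck_at(t2,whs2), truck_at(t3,whs2)}
  ∪ add   = {pkg_at(p3,whs2), pkg_at(p4,whs2), truck_at(t2,whs2), truck_at(t3,whs2)}

== RESULT ==
["pkg_at(p3,whs2)", "pkg_at(p4,whs2)", "truck_at(t2,whs2)", "truck_at(t3,whs2)"]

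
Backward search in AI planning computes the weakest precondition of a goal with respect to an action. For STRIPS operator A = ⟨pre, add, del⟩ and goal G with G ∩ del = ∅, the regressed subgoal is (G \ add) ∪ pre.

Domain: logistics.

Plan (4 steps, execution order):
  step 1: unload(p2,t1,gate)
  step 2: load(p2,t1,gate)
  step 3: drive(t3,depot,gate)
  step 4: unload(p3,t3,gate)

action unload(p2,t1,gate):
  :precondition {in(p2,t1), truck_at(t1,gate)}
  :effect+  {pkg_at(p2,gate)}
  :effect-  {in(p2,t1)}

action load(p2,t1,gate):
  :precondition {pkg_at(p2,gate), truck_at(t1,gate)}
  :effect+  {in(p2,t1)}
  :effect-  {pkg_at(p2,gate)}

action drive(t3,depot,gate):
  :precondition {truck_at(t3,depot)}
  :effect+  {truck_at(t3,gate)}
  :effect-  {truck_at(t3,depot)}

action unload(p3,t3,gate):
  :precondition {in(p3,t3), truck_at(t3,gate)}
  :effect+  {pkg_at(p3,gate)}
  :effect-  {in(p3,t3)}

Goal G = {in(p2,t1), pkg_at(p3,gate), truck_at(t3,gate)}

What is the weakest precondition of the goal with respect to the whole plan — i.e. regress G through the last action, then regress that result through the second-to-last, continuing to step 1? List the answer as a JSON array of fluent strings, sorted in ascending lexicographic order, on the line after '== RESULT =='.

Work backward from the goal:
  through step 4 (unload(p3,t3,gate)): drop {pkg_at(p3,gate)}, keep {in(p2,t1), truck_at(t3,gate)}, require {in(p3,t3), truck_at(t3,gate)}
    → {in(p2,t1), in(p3,t3), truck_at(t3,gate)}
  through step 3 (drive(t3,depot,gate)): drop {truck_at(t3,gate)}, keep {in(p2,t1), in(p3,t3)}, require {truck_at(t3,depot)}
    → {in(p2,t1), in(p3,t3), truck_at(t3,depot)}
  through step 2 (load(p2,t1,gate)): drop {in(p2,t1)}, keep {in(p3,t3), truck_at(t3,depot)}, require {pkg_at(p2,gate), truck_at(t1,gate)}
    → {in(p3,t3), pkg_at(p2,gate), truck_at(t1,gate), truck_at(t3,depot)}
  through step 1 (unload(p2,t1,gate)): drop {pkg_at(p2,gate)}, keep {in(p3,t3), truck_at(t1,gate), truck_at(t3,depot)}, require {in(p2,t1), truck_at(t1,gate)}
    → {in(p2,t1), in(p3,t3), truck_at(t1,gate), truck_at(t3,depot)}

== RESULT ==
["in(p2,t1)", "in(p3,t3)", "truck_at(t1,gate)", "truck_at(t3,depot)"]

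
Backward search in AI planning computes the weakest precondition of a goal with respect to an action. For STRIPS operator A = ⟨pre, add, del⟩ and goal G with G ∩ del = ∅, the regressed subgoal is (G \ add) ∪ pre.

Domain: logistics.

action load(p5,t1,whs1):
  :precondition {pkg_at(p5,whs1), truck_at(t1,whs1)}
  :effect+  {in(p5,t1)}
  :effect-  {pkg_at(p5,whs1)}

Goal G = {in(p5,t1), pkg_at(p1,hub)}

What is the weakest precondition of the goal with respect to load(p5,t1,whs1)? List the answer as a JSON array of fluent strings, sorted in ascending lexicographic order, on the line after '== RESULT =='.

Compute (G \ add) ∪ pre:
  G ∩ del = {}  (empty — regression defined)
  G \ add = {in(p5,t1), pkg_at(p1,hub)} \ {in(p5,t1)} = {pkg_at(p1,hub)}
  ∪ pre   = {pkg_at(p1,hub)} ∪ {pkg_at(p5,whs1), truck_at(t1,whs1)}
          = {pkg_at(p1,hub), pkg_at(p5,whs1), truck_at(t1,whs1)}

== RESULT ==
["pkg_at(p1,hub)", "pkg_at(p5,whs1)", "truck_at(t1,whs1)"]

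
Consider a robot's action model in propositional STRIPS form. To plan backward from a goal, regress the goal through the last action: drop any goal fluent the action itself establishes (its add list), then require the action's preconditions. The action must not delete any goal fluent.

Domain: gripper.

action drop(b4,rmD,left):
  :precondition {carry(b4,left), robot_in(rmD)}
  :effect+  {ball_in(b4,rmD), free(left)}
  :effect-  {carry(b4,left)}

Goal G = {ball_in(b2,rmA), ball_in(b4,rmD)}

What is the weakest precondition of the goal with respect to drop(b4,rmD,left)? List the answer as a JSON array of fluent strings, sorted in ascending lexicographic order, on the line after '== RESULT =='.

Regress:
  G ∩ del = {}  (empty — regression defined)
  G \ add = {ball_in(b2,rmA), ball_in(b4,rmD)} \ {ball_in(b4,rmD), free(left)} = {ball_in(b2,rmA)}
  ∪ pre   = {ball_in(b2,rmA)} ∪ {carry(b4,left), robot_in(rmD)}
          = {ball_in(b2,rmA), carry(b4,left), robot_in(rmD)}

== RESULT ==
["ball_in(b2,rmA)", "carry(b4,left)", "robot_in(rmD)"]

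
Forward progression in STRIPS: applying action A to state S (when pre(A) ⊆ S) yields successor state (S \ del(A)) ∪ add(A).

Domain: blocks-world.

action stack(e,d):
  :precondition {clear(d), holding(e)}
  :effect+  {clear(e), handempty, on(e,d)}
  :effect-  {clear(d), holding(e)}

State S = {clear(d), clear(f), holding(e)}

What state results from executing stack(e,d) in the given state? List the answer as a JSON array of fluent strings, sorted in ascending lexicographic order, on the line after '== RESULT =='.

Progress:
  pre ⊆ S: {clear(d), holding(e)} ⊆ S  — applicable
  S \ del = {clear(f)}
  ∪ add   = {clear(e), clear(f), handempty, on(e,d)}

== RESULT ==
["clear(e)", "clear(f)", "handempty", "on(e,d)"]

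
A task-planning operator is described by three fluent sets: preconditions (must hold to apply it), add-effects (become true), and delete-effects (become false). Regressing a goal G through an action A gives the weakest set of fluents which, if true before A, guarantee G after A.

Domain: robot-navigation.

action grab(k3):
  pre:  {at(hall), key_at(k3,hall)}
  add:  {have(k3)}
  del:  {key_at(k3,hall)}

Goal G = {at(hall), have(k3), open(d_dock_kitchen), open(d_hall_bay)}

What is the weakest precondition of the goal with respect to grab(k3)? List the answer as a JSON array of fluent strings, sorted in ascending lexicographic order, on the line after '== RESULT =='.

Regress:
  G ∩ del = {}  (empty — regression defined)
  G \ add = {at(hall), have(k3), open(d_dock_kitchen), open(d_hall_bay)} \ {have(k3)} = {at(hall), open(d_dock_kitchen), open(d_hall_bay)}
  ∪ pre   = {at(hall), open(d_dock_kitchen), open(d_hall_bay)} ∪ {at(hall), key_at(k3,hall)}
          = {at(hall), key_at(k3,hall), open(d_dock_kitchen), open(d_hall_bay)}

== RESULT ==
["at(hall)", "key_at(k3,hall)", "open(d_dock_kitchen)", "open(d_hall_bay)"]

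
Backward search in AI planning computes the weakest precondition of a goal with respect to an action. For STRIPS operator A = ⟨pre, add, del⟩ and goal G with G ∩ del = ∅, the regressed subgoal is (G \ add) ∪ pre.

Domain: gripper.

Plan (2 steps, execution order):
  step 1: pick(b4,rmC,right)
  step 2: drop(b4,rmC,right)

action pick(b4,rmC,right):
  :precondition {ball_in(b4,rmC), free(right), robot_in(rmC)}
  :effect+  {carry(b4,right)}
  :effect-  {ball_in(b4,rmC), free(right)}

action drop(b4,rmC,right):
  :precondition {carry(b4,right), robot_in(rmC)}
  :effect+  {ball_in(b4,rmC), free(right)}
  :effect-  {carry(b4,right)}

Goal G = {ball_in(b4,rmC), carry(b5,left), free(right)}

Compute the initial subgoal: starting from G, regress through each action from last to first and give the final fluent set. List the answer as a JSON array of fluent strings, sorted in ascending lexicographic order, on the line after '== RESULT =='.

Work backward from the goal:
  through step 2 (drop(b4,rmC,right)): drop {ball_in(b4,rmC), free(right)}, keep {carry(b5,left)}, require {carry(b4,right), robot_in(rmC)}
    → {carry(b4,right), carry(b5,left), robot_in(rmC)}
  through step 1 (pick(b4,rmC,right)): drop {carry(b4,right)}, keep {carry(b5,left), robot_in(rmC)}, require {ball_in(b4,rmC), free(right), robot_in(rmC)}
    → {ball_in(b4,rmC), carry(b5,left), free(right), robot_in(rmC)}

== RESULT ==
["ball_in(b4,rmC)", "carry(b5,left)", "free(right)", "robot_in(rmC)"]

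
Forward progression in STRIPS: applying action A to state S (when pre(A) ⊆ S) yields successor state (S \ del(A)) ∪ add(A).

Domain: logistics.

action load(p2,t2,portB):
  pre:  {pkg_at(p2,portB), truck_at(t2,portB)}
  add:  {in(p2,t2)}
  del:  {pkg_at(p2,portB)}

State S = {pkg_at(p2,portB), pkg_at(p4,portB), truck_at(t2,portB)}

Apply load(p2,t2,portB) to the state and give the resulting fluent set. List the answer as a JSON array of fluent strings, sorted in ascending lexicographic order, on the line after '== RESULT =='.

Compute (S \ del) ∪ add:
  pre ⊆ S: {pkg_at(p2,portB), truck_at(t2,portB)} ⊆ S  — applicable
  S \ del = {pkg_at(p4,portB), truck_at(t2,portB)}
  ∪ add   = {in(p2,t2), pkg_at(p4,portB), truck_at(t2,portB)}

== RESULT ==
["in(p2,t2)", "pkg_at(p4,portB)", "truck_at(t2,portB)"]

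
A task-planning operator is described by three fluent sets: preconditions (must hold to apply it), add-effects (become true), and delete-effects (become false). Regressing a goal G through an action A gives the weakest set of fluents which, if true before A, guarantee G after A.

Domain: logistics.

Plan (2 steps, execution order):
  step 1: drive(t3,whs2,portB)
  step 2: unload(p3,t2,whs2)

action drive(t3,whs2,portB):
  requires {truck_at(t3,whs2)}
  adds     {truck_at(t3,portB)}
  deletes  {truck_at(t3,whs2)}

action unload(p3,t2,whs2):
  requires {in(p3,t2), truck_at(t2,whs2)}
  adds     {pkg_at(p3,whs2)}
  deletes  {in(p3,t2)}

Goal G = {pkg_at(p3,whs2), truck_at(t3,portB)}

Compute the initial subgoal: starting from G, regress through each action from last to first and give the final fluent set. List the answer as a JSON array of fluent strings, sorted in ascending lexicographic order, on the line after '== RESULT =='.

Regress step by step:
  through step 2 (unload(p3,t2,whs2)): drop {pkg_at(p3,whs2)}, keep {truck_at(t3,portB)}, require {in(p3,t2), truck_at(t2,whs2)}
    → {in(p3,t2), truck_at(t2,whs2), truck_at(t3,portB)}
  through step 1 (drive(t3,whs2,portB)): drop {truck_at(t3,portB)}, keep {in(p3,t2), truck_at(t2,whs2)}, require {truck_at(t3,whs2)}
    → {in(p3,t2), truck_at(t2,whs2), truck_at(t3,whs2)}

== RESULT ==
["in(p3,t2)", "truck_at(t2,whs2)", "truck_at(t3,whs2)"]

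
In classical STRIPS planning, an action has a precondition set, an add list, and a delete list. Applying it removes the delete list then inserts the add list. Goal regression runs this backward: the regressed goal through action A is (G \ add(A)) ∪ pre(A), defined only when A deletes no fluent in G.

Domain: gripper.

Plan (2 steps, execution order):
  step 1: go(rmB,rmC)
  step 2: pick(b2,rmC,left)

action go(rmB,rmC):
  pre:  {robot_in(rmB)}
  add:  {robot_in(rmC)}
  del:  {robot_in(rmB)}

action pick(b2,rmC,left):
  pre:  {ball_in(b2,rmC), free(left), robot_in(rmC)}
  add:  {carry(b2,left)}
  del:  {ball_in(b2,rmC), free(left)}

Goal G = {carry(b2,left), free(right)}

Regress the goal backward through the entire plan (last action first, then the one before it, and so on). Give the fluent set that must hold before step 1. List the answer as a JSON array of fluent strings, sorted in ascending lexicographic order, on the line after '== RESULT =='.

Work backward from the goal:
  through step 2 (pick(b2,rmC,left)): drop {carry(b2,left)}, keep {free(right)}, require {ball_in(b2,rmC), free(left), robot_in(rmC)}
    → {ball_in(b2,rmC), free(left), free(right), robot_in(rmC)}
  through step 1 (go(rmB,rmC)): drop {robot_in(rmC)}, keep {ball_in(b2,rmC), free(left), free(right)}, require {robot_in(rmB)}
    → {ball_in(b2,rmC), free(left), free(right), robot_in(rmB)}

== RESULT ==
["ball_in(b2,rmC)", "free(left)", "free(right)", "robot_in(rmB)"]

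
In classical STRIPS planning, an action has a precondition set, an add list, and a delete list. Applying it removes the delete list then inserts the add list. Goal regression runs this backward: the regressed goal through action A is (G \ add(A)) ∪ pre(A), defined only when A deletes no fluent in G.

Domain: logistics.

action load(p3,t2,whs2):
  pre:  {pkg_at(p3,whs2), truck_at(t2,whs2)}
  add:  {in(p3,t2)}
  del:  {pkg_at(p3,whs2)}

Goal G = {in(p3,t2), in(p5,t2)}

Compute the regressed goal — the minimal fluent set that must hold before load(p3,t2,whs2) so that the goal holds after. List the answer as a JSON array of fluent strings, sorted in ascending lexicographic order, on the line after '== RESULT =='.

Regress:
  G ∩ del = {}  (empty — regression defined)
  G \ add = {in(p3,t2), in(p5,t2)} \ {in(p3,t2)} = {in(p5,t2)}
  ∪ pre   = {in(p5,t2)} ∪ {pkg_at(p3,whs2), truck_at(t2,whs2)}
          = {in(p5,t2), pkg_at(p3,whs2), truck_at(t2,whs2)}

== RESULT ==
["in(p5,t2)", "pkg_at(p3,whs2)", "truck_at(t2,whs2)"]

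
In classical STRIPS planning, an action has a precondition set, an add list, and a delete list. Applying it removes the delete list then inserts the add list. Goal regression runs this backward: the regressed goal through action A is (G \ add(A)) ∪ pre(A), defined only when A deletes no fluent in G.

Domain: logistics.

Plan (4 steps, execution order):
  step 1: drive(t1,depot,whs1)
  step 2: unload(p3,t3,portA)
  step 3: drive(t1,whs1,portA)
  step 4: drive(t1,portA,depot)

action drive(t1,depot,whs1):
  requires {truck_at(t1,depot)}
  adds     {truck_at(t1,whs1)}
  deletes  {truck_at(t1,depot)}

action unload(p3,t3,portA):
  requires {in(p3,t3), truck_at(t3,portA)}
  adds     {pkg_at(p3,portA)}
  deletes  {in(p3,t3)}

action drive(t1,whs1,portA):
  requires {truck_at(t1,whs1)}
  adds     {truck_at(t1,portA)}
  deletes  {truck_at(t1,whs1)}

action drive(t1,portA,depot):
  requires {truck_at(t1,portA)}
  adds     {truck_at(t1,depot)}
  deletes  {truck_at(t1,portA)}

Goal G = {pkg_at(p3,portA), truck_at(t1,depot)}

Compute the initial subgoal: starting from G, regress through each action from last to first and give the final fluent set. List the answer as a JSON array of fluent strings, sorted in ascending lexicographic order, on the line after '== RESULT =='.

Regress step by step:
  through step 4 (drive(t1,portA,depot)): drop {truck_at(t1,depot)}, keep {pkg_at(p3,portA)}, require {truck_at(t1,portA)}
    → {pkg_at(p3,portA), truck_at(t1,portA)}
  through step 3 (drive(t1,whs1,portA)): drop {truck_at(t1,portA)}, keep {pkg_at(p3,portA)}, require {truck_at(t1,whs1)}
    → {pkg_at(p3,portA), truck_at(t1,whs1)}
  through step 2 (unload(p3,t3,portA)): drop {pkg_at(p3,portA)}, keep {truck_at(t1,whs1)}, require {in(p3,t3), truck_at(t3,portA)}
    → {in(p3,t3), truck_at(t1,whs1), truck_at(t3,portA)}
  through step 1 (drive(t1,depot,whs1)): drop {truck_at(t1,whs1)}, keep {in(p3,t3), truck_at(t3,portA)}, require {truck_at(t1,depot)}
    → {in(p3,t3), truck_at(t1,depot), truck_at(t3,portA)}

== RESULT ==
["in(p3,t3)", "truck_at(t1,depot)", "truck_at(t3,portA)"]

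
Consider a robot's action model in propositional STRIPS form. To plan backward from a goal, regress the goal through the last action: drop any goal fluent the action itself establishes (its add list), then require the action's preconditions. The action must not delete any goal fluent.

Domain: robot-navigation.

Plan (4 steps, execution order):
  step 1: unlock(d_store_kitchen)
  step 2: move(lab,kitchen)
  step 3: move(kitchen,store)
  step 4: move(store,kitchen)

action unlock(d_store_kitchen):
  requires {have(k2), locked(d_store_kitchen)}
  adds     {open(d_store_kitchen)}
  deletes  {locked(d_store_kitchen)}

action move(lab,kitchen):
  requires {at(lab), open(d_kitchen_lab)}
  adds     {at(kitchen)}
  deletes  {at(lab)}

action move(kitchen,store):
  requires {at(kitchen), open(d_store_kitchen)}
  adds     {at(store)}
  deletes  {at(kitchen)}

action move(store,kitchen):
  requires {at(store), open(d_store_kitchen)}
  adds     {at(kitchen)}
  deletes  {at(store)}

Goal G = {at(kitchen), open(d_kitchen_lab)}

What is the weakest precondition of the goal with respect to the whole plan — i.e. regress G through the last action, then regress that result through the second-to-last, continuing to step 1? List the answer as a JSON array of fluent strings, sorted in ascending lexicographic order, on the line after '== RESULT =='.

Regress step by step:
  through step 4 (move(store,kitchen)): drop {at(kitchen)}, keep {open(d_kitchen_lab)}, require {at(store), open(d_store_kitchen)}
    → {at(store), open(d_kitchen_lab), open(d_store_kitchen)}
  through step 3 (move(kitchen,store)): drop {at(store)}, keep {open(d_kitchen_lab), open(d_store_kitchen)}, require {at(kitchen), open(d_store_kitchen)}
    → {at(kitchen), open(d_kitchen_lab), open(d_store_kitchen)}
  through step 2 (move(lab,kitchen)): drop {at(kitchen)}, keep {open(d_kitchen_lab), open(d_store_kitchen)}, require {at(lab), open(d_kitchen_lab)}
    → {at(lab), open(d_kitchen_lab), open(d_store_kitchen)}
  through step 1 (unlock(d_store_kitchen)): drop {open(d_store_kitchen)}, keep {at(lab), open(d_kitchen_lab)}, require {have(k2), locked(d_store_kitchen)}
    → {at(lab), have(k2), locked(d_store_kitchen), open(d_kitchen_lab)}

== RESULT ==
["at(lab)", "have(k2)", "locked(d_store_kitchen)", "open(d_kitchen_lab)"]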